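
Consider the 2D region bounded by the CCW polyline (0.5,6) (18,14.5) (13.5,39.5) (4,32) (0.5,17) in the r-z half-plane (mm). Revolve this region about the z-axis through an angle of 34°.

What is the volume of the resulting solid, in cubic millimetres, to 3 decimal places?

Volume = 1917.710 mm³

Profile (r,z), 5 vertices: (0.5,6) (18,14.5) (13.5,39.5) (4,32) (0.5,17)
edge 0: (0.5,6)→(18,14.5)  cross = 0.5·14.5 − 18·6 = -100.7500; (r_i+r_j)·cross = 18.5·-100.7500 = -1863.8750
edge 1: (18,14.5)→(13.5,39.5)  cross = 18·39.5 − 13.5·14.5 = 515.2500; (r_i+r_j)·cross = 31.5·515.2500 = 16230.3750
edge 2: (13.5,39.5)→(4,32)  cross = 13.5·32 − 4·39.5 = 274.0000; (r_i+r_j)·cross = 17.5·274.0000 = 4795.0000
edge 3: (4,32)→(0.5,17)  cross = 4·17 − 0.5·32 = 52.0000; (r_i+r_j)·cross = 4.5·52.0000 = 234.0000
edge 4: (0.5,17)→(0.5,6)  cross = 0.5·6 − 0.5·17 = -5.5000; (r_i+r_j)·cross = 1·-5.5000 = -5.5000
Σcross = 735.0000 → A = |Σcross|/2 = 367.5000 mm²
Σ(r_i+r_j)·cross = 19390.0000 → first moment M = |Σ|/6 = 3231.6667
R_c = M/A = 3231.6667/367.5000 = 8.7937 mm
θ = 34° = 0.593412 rad
V = θ·R_c·A = 0.593412·8.7937·367.5000 = 1917.710 mm³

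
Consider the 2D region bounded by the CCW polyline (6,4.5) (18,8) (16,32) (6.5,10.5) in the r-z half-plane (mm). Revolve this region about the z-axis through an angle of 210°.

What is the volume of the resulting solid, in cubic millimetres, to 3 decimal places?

Volume = 8013.407 mm³

Profile (r,z), 4 vertices: (6,4.5) (18,8) (16,32) (6.5,10.5)
edge 0: (6,4.5)→(18,8)  cross = 6·8 − 18·4.5 = -33.0000; (r_i+r_j)·cross = 24·-33.0000 = -792.0000
edge 1: (18,8)→(16,32)  cross = 18·32 − 16·8 = 448.0000; (r_i+r_j)·cross = 34·448.0000 = 15232.0000
edge 2: (16,32)→(6.5,10.5)  cross = 16·10.5 − 6.5·32 = -40.0000; (r_i+r_j)·cross = 22.5·-40.0000 = -900.0000
edge 3: (6.5,10.5)→(6,4.5)  cross = 6.5·4.5 − 6·10.5 = -33.7500; (r_i+r_j)·cross = 12.5·-33.7500 = -421.8750
Σcross = 341.2500 → A = |Σcross|/2 = 170.6250 mm²
Σ(r_i+r_j)·cross = 13118.1250 → first moment M = |Σ|/6 = 2186.3542
R_c = M/A = 2186.3542/170.6250 = 12.8138 mm
θ = 210° = 3.665191 rad
V = θ·R_c·A = 3.665191·12.8138·170.6250 = 8013.407 mm³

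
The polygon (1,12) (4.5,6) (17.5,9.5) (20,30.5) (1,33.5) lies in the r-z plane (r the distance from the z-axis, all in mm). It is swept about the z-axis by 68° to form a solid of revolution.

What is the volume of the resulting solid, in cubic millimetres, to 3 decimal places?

Profile (r,z), 5 vertices: (1,12) (4.5,6) (17.5,9.5) (20,30.5) (1,33.5)
edge 0: (1,12)→(4.5,6)  cross = 1·6 − 4.5·12 = -48.0000; (r_i+r_j)·cross = 5.5·-48.0000 = -264.0000
edge 1: (4.5,6)→(17.5,9.5)  cross = 4.5·9.5 − 17.5·6 = -62.2500; (r_i+r_j)·cross = 22·-62.2500 = -1369.5000
edge 2: (17.5,9.5)→(20,30.5)  cross = 17.5·30.5 − 20·9.5 = 343.7500; (r_i+r_j)·cross = 37.5·343.7500 = 12890.6250
edge 3: (20,30.5)→(1,33.5)  cross = 20·33.5 − 1·30.5 = 639.5000; (r_i+r_j)·cross = 21·639.5000 = 13429.5000
edge 4: (1,33.5)→(1,12)  cross = 1·12 − 1·33.5 = -21.5000; (r_i+r_j)·cross = 2·-21.5000 = -43.0000
Σcross = 851.5000 → A = |Σcross|/2 = 425.7500 mm²
Σ(r_i+r_j)·cross = 24643.6250 → first moment M = |Σ|/6 = 4107.2708
R_c = M/A = 4107.2708/425.7500 = 9.6471 mm
θ = 68° = 1.186824 rad
V = θ·R_c·A = 1.186824·9.6471·425.7500 = 4874.607 mm³

Volume = 4874.607 mm³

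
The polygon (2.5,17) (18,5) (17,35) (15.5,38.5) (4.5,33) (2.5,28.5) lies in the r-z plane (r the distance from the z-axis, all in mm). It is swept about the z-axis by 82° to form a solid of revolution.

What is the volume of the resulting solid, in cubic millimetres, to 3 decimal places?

Profile (r,z), 6 vertices: (2.5,17) (18,5) (17,35) (15.5,38.5) (4.5,33) (2.5,28.5)
edge 0: (2.5,17)→(18,5)  cross = 2.5·5 − 18·17 = -293.5000; (r_i+r_j)·cross = 20.5·-293.5000 = -6016.7500
edge 1: (18,5)→(17,35)  cross = 18·35 − 17·5 = 545.0000; (r_i+r_j)·cross = 35·545.0000 = 19075.0000
edge 2: (17,35)→(15.5,38.5)  cross = 17·38.5 − 15.5·35 = 112.0000; (r_i+r_j)·cross = 32.5·112.0000 = 3640.0000
edge 3: (15.5,38.5)→(4.5,33)  cross = 15.5·33 − 4.5·38.5 = 338.2500; (r_i+r_j)·cross = 20·338.2500 = 6765.0000
edge 4: (4.5,33)→(2.5,28.5)  cross = 4.5·28.5 − 2.5·33 = 45.7500; (r_i+r_j)·cross = 7·45.7500 = 320.2500
edge 5: (2.5,28.5)→(2.5,17)  cross = 2.5·17 − 2.5·28.5 = -28.7500; (r_i+r_j)·cross = 5·-28.7500 = -143.7500
Σcross = 718.7500 → A = |Σcross|/2 = 359.3750 mm²
Σ(r_i+r_j)·cross = 23639.7500 → first moment M = |Σ|/6 = 3939.9583
R_c = M/A = 3939.9583/359.3750 = 10.9634 mm
θ = 82° = 1.431170 rad
V = θ·R_c·A = 1.431170·10.9634·359.3750 = 5638.750 mm³

Volume = 5638.750 mm³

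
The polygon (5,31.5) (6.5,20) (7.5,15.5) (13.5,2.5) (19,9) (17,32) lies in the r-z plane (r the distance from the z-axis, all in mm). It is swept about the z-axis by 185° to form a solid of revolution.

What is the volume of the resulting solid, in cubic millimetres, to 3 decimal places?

Volume = 11382.468 mm³

Profile (r,z), 6 vertices: (5,31.5) (6.5,20) (7.5,15.5) (13.5,2.5) (19,9) (17,32)
edge 0: (5,31.5)→(6.5,20)  cross = 5·20 − 6.5·31.5 = -104.7500; (r_i+r_j)·cross = 11.5·-104.7500 = -1204.6250
edge 1: (6.5,20)→(7.5,15.5)  cross = 6.5·15.5 − 7.5·20 = -49.2500; (r_i+r_j)·cross = 14·-49.2500 = -689.5000
edge 2: (7.5,15.5)→(13.5,2.5)  cross = 7.5·2.5 − 13.5·15.5 = -190.5000; (r_i+r_j)·cross = 21·-190.5000 = -4000.5000
edge 3: (13.5,2.5)→(19,9)  cross = 13.5·9 − 19·2.5 = 74.0000; (r_i+r_j)·cross = 32.5·74.0000 = 2405.0000
edge 4: (19,9)→(17,32)  cross = 19·32 − 17·9 = 455.0000; (r_i+r_j)·cross = 36·455.0000 = 16380.0000
edge 5: (17,32)→(5,31.5)  cross = 17·31.5 − 5·32 = 375.5000; (r_i+r_j)·cross = 22·375.5000 = 8261.0000
Σcross = 560.0000 → A = |Σcross|/2 = 280.0000 mm²
Σ(r_i+r_j)·cross = 21151.3750 → first moment M = |Σ|/6 = 3525.2292
R_c = M/A = 3525.2292/280.0000 = 12.5901 mm
θ = 185° = 3.228859 rad
V = θ·R_c·A = 3.228859·12.5901·280.0000 = 11382.468 mm³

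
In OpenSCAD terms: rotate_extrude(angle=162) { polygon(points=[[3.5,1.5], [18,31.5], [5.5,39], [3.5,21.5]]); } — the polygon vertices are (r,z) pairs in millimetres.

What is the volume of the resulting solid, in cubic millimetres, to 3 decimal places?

Profile (r,z), 4 vertices: (3.5,1.5) (18,31.5) (5.5,39) (3.5,21.5)
edge 0: (3.5,1.5)→(18,31.5)  cross = 3.5·31.5 − 18·1.5 = 83.2500; (r_i+r_j)·cross = 21.5·83.2500 = 1789.8750
edge 1: (18,31.5)→(5.5,39)  cross = 18·39 − 5.5·31.5 = 528.7500; (r_i+r_j)·cross = 23.5·528.7500 = 12425.6250
edge 2: (5.5,39)→(3.5,21.5)  cross = 5.5·21.5 − 3.5·39 = -18.2500; (r_i+r_j)·cross = 9·-18.2500 = -164.2500
edge 3: (3.5,21.5)→(3.5,1.5)  cross = 3.5·1.5 − 3.5·21.5 = -70.0000; (r_i+r_j)·cross = 7·-70.0000 = -490.0000
Σcross = 523.7500 → A = |Σcross|/2 = 261.8750 mm²
Σ(r_i+r_j)·cross = 13561.2500 → first moment M = |Σ|/6 = 2260.2083
R_c = M/A = 2260.2083/261.8750 = 8.6309 mm
θ = 162° = 2.827433 rad
V = θ·R_c·A = 2.827433·8.6309·261.8750 = 6390.589 mm³

Volume = 6390.589 mm³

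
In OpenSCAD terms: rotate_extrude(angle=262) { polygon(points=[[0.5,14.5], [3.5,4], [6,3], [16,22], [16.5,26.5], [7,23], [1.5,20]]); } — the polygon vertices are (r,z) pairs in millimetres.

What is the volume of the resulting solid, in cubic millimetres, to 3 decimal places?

Volume = 6848.855 mm³

Profile (r,z), 7 vertices: (0.5,14.5) (3.5,4) (6,3) (16,22) (16.5,26.5) (7,23) (1.5,20)
edge 0: (0.5,14.5)→(3.5,4)  cross = 0.5·4 − 3.5·14.5 = -48.7500; (r_i+r_j)·cross = 4·-48.7500 = -195.0000
edge 1: (3.5,4)→(6,3)  cross = 3.5·3 − 6·4 = -13.5000; (r_i+r_j)·cross = 9.5·-13.5000 = -128.2500
edge 2: (6,3)→(16,22)  cross = 6·22 − 16·3 = 84.0000; (r_i+r_j)·cross = 22·84.0000 = 1848.0000
edge 3: (16,22)→(16.5,26.5)  cross = 16·26.5 − 16.5·22 = 61.0000; (r_i+r_j)·cross = 32.5·61.0000 = 1982.5000
edge 4: (16.5,26.5)→(7,23)  cross = 16.5·23 − 7·26.5 = 194.0000; (r_i+r_j)·cross = 23.5·194.0000 = 4559.0000
edge 5: (7,23)→(1.5,20)  cross = 7·20 − 1.5·23 = 105.5000; (r_i+r_j)·cross = 8.5·105.5000 = 896.7500
edge 6: (1.5,20)→(0.5,14.5)  cross = 1.5·14.5 − 0.5·20 = 11.7500; (r_i+r_j)·cross = 2·11.7500 = 23.5000
Σcross = 394.0000 → A = |Σcross|/2 = 197.0000 mm²
Σ(r_i+r_j)·cross = 8986.5000 → first moment M = |Σ|/6 = 1497.7500
R_c = M/A = 1497.7500/197.0000 = 7.6028 mm
θ = 262° = 4.572763 rad
V = θ·R_c·A = 4.572763·7.6028·197.0000 = 6848.855 mm³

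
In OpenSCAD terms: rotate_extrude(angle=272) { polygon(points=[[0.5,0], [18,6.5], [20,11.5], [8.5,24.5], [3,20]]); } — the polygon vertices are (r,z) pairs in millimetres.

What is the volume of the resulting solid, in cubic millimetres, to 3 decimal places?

Profile (r,z), 5 vertices: (0.5,0) (18,6.5) (20,11.5) (8.5,24.5) (3,20)
edge 0: (0.5,0)→(18,6.5)  cross = 0.5·6.5 − 18·0 = 3.2500; (r_i+r_j)·cross = 18.5·3.2500 = 60.1250
edge 1: (18,6.5)→(20,11.5)  cross = 18·11.5 − 20·6.5 = 77.0000; (r_i+r_j)·cross = 38·77.0000 = 2926.0000
edge 2: (20,11.5)→(8.5,24.5)  cross = 20·24.5 − 8.5·11.5 = 392.2500; (r_i+r_j)·cross = 28.5·392.2500 = 11179.1250
edge 3: (8.5,24.5)→(3,20)  cross = 8.5·20 − 3·24.5 = 96.5000; (r_i+r_j)·cross = 11.5·96.5000 = 1109.7500
edge 4: (3,20)→(0.5,0)  cross = 3·0 − 0.5·20 = -10.0000; (r_i+r_j)·cross = 3.5·-10.0000 = -35.0000
Σcross = 559.0000 → A = |Σcross|/2 = 279.5000 mm²
Σ(r_i+r_j)·cross = 15240.0000 → first moment M = |Σ|/6 = 2540.0000
R_c = M/A = 2540.0000/279.5000 = 9.0877 mm
θ = 272° = 4.747296 rad
V = θ·R_c·A = 4.747296·9.0877·279.5000 = 12058.131 mm³

Volume = 12058.131 mm³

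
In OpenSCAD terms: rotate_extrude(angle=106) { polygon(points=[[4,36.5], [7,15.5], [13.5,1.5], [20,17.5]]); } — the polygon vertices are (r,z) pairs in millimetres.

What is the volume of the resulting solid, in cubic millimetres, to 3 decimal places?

Volume = 5101.973 mm³

Profile (r,z), 4 vertices: (4,36.5) (7,15.5) (13.5,1.5) (20,17.5)
edge 0: (4,36.5)→(7,15.5)  cross = 4·15.5 − 7·36.5 = -193.5000; (r_i+r_j)·cross = 11·-193.5000 = -2128.5000
edge 1: (7,15.5)→(13.5,1.5)  cross = 7·1.5 − 13.5·15.5 = -198.7500; (r_i+r_j)·cross = 20.5·-198.7500 = -4074.3750
edge 2: (13.5,1.5)→(20,17.5)  cross = 13.5·17.5 − 20·1.5 = 206.2500; (r_i+r_j)·cross = 33.5·206.2500 = 6909.3750
edge 3: (20,17.5)→(4,36.5)  cross = 20·36.5 − 4·17.5 = 660.0000; (r_i+r_j)·cross = 24·660.0000 = 15840.0000
Σcross = 474.0000 → A = |Σcross|/2 = 237.0000 mm²
Σ(r_i+r_j)·cross = 16546.5000 → first moment M = |Σ|/6 = 2757.7500
R_c = M/A = 2757.7500/237.0000 = 11.6361 mm
θ = 106° = 1.850049 rad
V = θ·R_c·A = 1.850049·11.6361·237.0000 = 5101.973 mm³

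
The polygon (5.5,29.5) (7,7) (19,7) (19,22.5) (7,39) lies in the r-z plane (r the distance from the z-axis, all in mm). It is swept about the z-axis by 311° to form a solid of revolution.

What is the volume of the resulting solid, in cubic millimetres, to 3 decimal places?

Profile (r,z), 5 vertices: (5.5,29.5) (7,7) (19,7) (19,22.5) (7,39)
edge 0: (5.5,29.5)→(7,7)  cross = 5.5·7 − 7·29.5 = -168.0000; (r_i+r_j)·cross = 12.5·-168.0000 = -2100.0000
edge 1: (7,7)→(19,7)  cross = 7·7 − 19·7 = -84.0000; (r_i+r_j)·cross = 26·-84.0000 = -2184.0000
edge 2: (19,7)→(19,22.5)  cross = 19·22.5 − 19·7 = 294.5000; (r_i+r_j)·cross = 38·294.5000 = 11191.0000
edge 3: (19,22.5)→(7,39)  cross = 19·39 − 7·22.5 = 583.5000; (r_i+r_j)·cross = 26·583.5000 = 15171.0000
edge 4: (7,39)→(5.5,29.5)  cross = 7·29.5 − 5.5·39 = -8.0000; (r_i+r_j)·cross = 12.5·-8.0000 = -100.0000
Σcross = 618.0000 → A = |Σcross|/2 = 309.0000 mm²
Σ(r_i+r_j)·cross = 21978.0000 → first moment M = |Σ|/6 = 3663.0000
R_c = M/A = 3663.0000/309.0000 = 11.8544 mm
θ = 311° = 5.427974 rad
V = θ·R_c·A = 5.427974·11.8544·309.0000 = 19882.669 mm³

Volume = 19882.669 mm³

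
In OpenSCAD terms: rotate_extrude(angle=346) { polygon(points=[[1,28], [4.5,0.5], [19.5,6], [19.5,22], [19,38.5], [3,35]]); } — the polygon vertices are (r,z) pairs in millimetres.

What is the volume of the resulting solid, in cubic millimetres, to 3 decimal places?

Volume = 37227.053 mm³

Profile (r,z), 6 vertices: (1,28) (4.5,0.5) (19.5,6) (19.5,22) (19,38.5) (3,35)
edge 0: (1,28)→(4.5,0.5)  cross = 1·0.5 − 4.5·28 = -125.5000; (r_i+r_j)·cross = 5.5·-125.5000 = -690.2500
edge 1: (4.5,0.5)→(19.5,6)  cross = 4.5·6 − 19.5·0.5 = 17.2500; (r_i+r_j)·cross = 24·17.2500 = 414.0000
edge 2: (19.5,6)→(19.5,22)  cross = 19.5·22 − 19.5·6 = 312.0000; (r_i+r_j)·cross = 39·312.0000 = 12168.0000
edge 3: (19.5,22)→(19,38.5)  cross = 19.5·38.5 − 19·22 = 332.7500; (r_i+r_j)·cross = 38.5·332.7500 = 12810.8750
edge 4: (19,38.5)→(3,35)  cross = 19·35 − 3·38.5 = 549.5000; (r_i+r_j)·cross = 22·549.5000 = 12089.0000
edge 5: (3,35)→(1,28)  cross = 3·28 − 1·35 = 49.0000; (r_i+r_j)·cross = 4·49.0000 = 196.0000
Σcross = 1135.0000 → A = |Σcross|/2 = 567.5000 mm²
Σ(r_i+r_j)·cross = 36987.6250 → first moment M = |Σ|/6 = 6164.6042
R_c = M/A = 6164.6042/567.5000 = 10.8627 mm
θ = 346° = 6.038839 rad
V = θ·R_c·A = 6.038839·10.8627·567.5000 = 37227.053 mm³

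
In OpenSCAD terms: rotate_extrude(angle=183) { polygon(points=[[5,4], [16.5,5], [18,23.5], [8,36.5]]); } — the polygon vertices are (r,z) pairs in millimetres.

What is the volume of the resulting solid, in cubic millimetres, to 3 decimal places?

Volume = 10448.683 mm³

Profile (r,z), 4 vertices: (5,4) (16.5,5) (18,23.5) (8,36.5)
edge 0: (5,4)→(16.5,5)  cross = 5·5 − 16.5·4 = -41.0000; (r_i+r_j)·cross = 21.5·-41.0000 = -881.5000
edge 1: (16.5,5)→(18,23.5)  cross = 16.5·23.5 − 18·5 = 297.7500; (r_i+r_j)·cross = 34.5·297.7500 = 10272.3750
edge 2: (18,23.5)→(8,36.5)  cross = 18·36.5 − 8·23.5 = 469.0000; (r_i+r_j)·cross = 26·469.0000 = 12194.0000
edge 3: (8,36.5)→(5,4)  cross = 8·4 − 5·36.5 = -150.5000; (r_i+r_j)·cross = 13·-150.5000 = -1956.5000
Σcross = 575.2500 → A = |Σcross|/2 = 287.6250 mm²
Σ(r_i+r_j)·cross = 19628.3750 → first moment M = |Σ|/6 = 3271.3958
R_c = M/A = 3271.3958/287.6250 = 11.3738 mm
θ = 183° = 3.193953 rad
V = θ·R_c·A = 3.193953·11.3738·287.6250 = 10448.683 mm³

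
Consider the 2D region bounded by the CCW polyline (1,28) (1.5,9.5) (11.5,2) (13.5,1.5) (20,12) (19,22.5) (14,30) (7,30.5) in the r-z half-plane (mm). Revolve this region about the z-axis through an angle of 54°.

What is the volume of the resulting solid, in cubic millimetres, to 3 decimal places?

Volume = 4032.195 mm³

Profile (r,z), 8 vertices: (1,28) (1.5,9.5) (11.5,2) (13.5,1.5) (20,12) (19,22.5) (14,30) (7,30.5)
edge 0: (1,28)→(1.5,9.5)  cross = 1·9.5 − 1.5·28 = -32.5000; (r_i+r_j)·cross = 2.5·-32.5000 = -81.2500
edge 1: (1.5,9.5)→(11.5,2)  cross = 1.5·2 − 11.5·9.5 = -106.2500; (r_i+r_j)·cross = 13·-106.2500 = -1381.2500
edge 2: (11.5,2)→(13.5,1.5)  cross = 11.5·1.5 − 13.5·2 = -9.7500; (r_i+r_j)·cross = 25·-9.7500 = -243.7500
edge 3: (13.5,1.5)→(20,12)  cross = 13.5·12 − 20·1.5 = 132.0000; (r_i+r_j)·cross = 33.5·132.0000 = 4422.0000
edge 4: (20,12)→(19,22.5)  cross = 20·22.5 − 19·12 = 222.0000; (r_i+r_j)·cross = 39·222.0000 = 8658.0000
edge 5: (19,22.5)→(14,30)  cross = 19·30 − 14·22.5 = 255.0000; (r_i+r_j)·cross = 33·255.0000 = 8415.0000
edge 6: (14,30)→(7,30.5)  cross = 14·30.5 − 7·30 = 217.0000; (r_i+r_j)·cross = 21·217.0000 = 4557.0000
edge 7: (7,30.5)→(1,28)  cross = 7·28 − 1·30.5 = 165.5000; (r_i+r_j)·cross = 8·165.5000 = 1324.0000
Σcross = 843.0000 → A = |Σcross|/2 = 421.5000 mm²
Σ(r_i+r_j)·cross = 25669.7500 → first moment M = |Σ|/6 = 4278.2917
R_c = M/A = 4278.2917/421.5000 = 10.1502 mm
θ = 54° = 0.942478 rad
V = θ·R_c·A = 0.942478·10.1502·421.5000 = 4032.195 mm³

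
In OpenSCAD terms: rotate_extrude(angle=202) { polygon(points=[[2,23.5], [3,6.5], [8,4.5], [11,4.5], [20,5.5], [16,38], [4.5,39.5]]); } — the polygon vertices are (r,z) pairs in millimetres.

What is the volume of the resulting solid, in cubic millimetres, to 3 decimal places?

Volume = 18764.453 mm³

Profile (r,z), 7 vertices: (2,23.5) (3,6.5) (8,4.5) (11,4.5) (20,5.5) (16,38) (4.5,39.5)
edge 0: (2,23.5)→(3,6.5)  cross = 2·6.5 − 3·23.5 = -57.5000; (r_i+r_j)·cross = 5·-57.5000 = -287.5000
edge 1: (3,6.5)→(8,4.5)  cross = 3·4.5 − 8·6.5 = -38.5000; (r_i+r_j)·cross = 11·-38.5000 = -423.5000
edge 2: (8,4.5)→(11,4.5)  cross = 8·4.5 − 11·4.5 = -13.5000; (r_i+r_j)·cross = 19·-13.5000 = -256.5000
edge 3: (11,4.5)→(20,5.5)  cross = 11·5.5 − 20·4.5 = -29.5000; (r_i+r_j)·cross = 31·-29.5000 = -914.5000
edge 4: (20,5.5)→(16,38)  cross = 20·38 − 16·5.5 = 672.0000; (r_i+r_j)·cross = 36·672.0000 = 24192.0000
edge 5: (16,38)→(4.5,39.5)  cross = 16·39.5 − 4.5·38 = 461.0000; (r_i+r_j)·cross = 20.5·461.0000 = 9450.5000
edge 6: (4.5,39.5)→(2,23.5)  cross = 4.5·23.5 − 2·39.5 = 26.7500; (r_i+r_j)·cross = 6.5·26.7500 = 173.8750
Σcross = 1020.7500 → A = |Σcross|/2 = 510.3750 mm²
Σ(r_i+r_j)·cross = 31934.3750 → first moment M = |Σ|/6 = 5322.3958
R_c = M/A = 5322.3958/510.3750 = 10.4284 mm
θ = 202° = 3.525565 rad
V = θ·R_c·A = 3.525565·10.4284·510.3750 = 18764.453 mm³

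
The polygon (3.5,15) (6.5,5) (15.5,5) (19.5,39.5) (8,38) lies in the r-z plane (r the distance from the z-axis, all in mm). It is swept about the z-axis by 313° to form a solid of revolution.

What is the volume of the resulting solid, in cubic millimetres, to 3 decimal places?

Volume = 25278.797 mm³

Profile (r,z), 5 vertices: (3.5,15) (6.5,5) (15.5,5) (19.5,39.5) (8,38)
edge 0: (3.5,15)→(6.5,5)  cross = 3.5·5 − 6.5·15 = -80.0000; (r_i+r_j)·cross = 10·-80.0000 = -800.0000
edge 1: (6.5,5)→(15.5,5)  cross = 6.5·5 − 15.5·5 = -45.0000; (r_i+r_j)·cross = 22·-45.0000 = -990.0000
edge 2: (15.5,5)→(19.5,39.5)  cross = 15.5·39.5 − 19.5·5 = 514.7500; (r_i+r_j)·cross = 35·514.7500 = 18016.2500
edge 3: (19.5,39.5)→(8,38)  cross = 19.5·38 − 8·39.5 = 425.0000; (r_i+r_j)·cross = 27.5·425.0000 = 11687.5000
edge 4: (8,38)→(3.5,15)  cross = 8·15 − 3.5·38 = -13.0000; (r_i+r_j)·cross = 11.5·-13.0000 = -149.5000
Σcross = 801.7500 → A = |Σcross|/2 = 400.8750 mm²
Σ(r_i+r_j)·cross = 27764.2500 → first moment M = |Σ|/6 = 4627.3750
R_c = M/A = 4627.3750/400.8750 = 11.5432 mm
θ = 313° = 5.462881 rad
V = θ·R_c·A = 5.462881·11.5432·400.8750 = 25278.797 mm³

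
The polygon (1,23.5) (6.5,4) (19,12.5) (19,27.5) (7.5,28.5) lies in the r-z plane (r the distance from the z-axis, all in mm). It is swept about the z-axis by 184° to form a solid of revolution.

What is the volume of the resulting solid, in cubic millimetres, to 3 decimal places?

Profile (r,z), 5 vertices: (1,23.5) (6.5,4) (19,12.5) (19,27.5) (7.5,28.5)
edge 0: (1,23.5)→(6.5,4)  cross = 1·4 − 6.5·23.5 = -148.7500; (r_i+r_j)·cross = 7.5·-148.7500 = -1115.6250
edge 1: (6.5,4)→(19,12.5)  cross = 6.5·12.5 − 19·4 = 5.2500; (r_i+r_j)·cross = 25.5·5.2500 = 133.8750
edge 2: (19,12.5)→(19,27.5)  cross = 19·27.5 − 19·12.5 = 285.0000; (r_i+r_j)·cross = 38·285.0000 = 10830.0000
edge 3: (19,27.5)→(7.5,28.5)  cross = 19·28.5 − 7.5·27.5 = 335.2500; (r_i+r_j)·cross = 26.5·335.2500 = 8884.1250
edge 4: (7.5,28.5)→(1,23.5)  cross = 7.5·23.5 − 1·28.5 = 147.7500; (r_i+r_j)·cross = 8.5·147.7500 = 1255.8750
Σcross = 624.5000 → A = |Σcross|/2 = 312.2500 mm²
Σ(r_i+r_j)·cross = 19988.2500 → first moment M = |Σ|/6 = 3331.3750
R_c = M/A = 3331.3750/312.2500 = 10.6689 mm
θ = 184° = 3.211406 rad
V = θ·R_c·A = 3.211406·10.6689·312.2500 = 10698.397 mm³

Volume = 10698.397 mm³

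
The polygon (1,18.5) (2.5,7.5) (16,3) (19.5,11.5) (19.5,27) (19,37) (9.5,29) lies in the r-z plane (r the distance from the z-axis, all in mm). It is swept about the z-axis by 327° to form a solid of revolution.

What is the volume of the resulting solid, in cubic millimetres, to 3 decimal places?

Profile (r,z), 7 vertices: (1,18.5) (2.5,7.5) (16,3) (19.5,11.5) (19.5,27) (19,37) (9.5,29)
edge 0: (1,18.5)→(2.5,7.5)  cross = 1·7.5 − 2.5·18.5 = -38.7500; (r_i+r_j)·cross = 3.5·-38.7500 = -135.6250
edge 1: (2.5,7.5)→(16,3)  cross = 2.5·3 − 16·7.5 = -112.5000; (r_i+r_j)·cross = 18.5·-112.5000 = -2081.2500
edge 2: (16,3)→(19.5,11.5)  cross = 16·11.5 − 19.5·3 = 125.5000; (r_i+r_j)·cross = 35.5·125.5000 = 4455.2500
edge 3: (19.5,11.5)→(19.5,27)  cross = 19.5·27 − 19.5·11.5 = 302.2500; (r_i+r_j)·cross = 39·302.2500 = 11787.7500
edge 4: (19.5,27)→(19,37)  cross = 19.5·37 − 19·27 = 208.5000; (r_i+r_j)·cross = 38.5·208.5000 = 8027.2500
edge 5: (19,37)→(9.5,29)  cross = 19·29 − 9.5·37 = 199.5000; (r_i+r_j)·cross = 28.5·199.5000 = 5685.7500
edge 6: (9.5,29)→(1,18.5)  cross = 9.5·18.5 − 1·29 = 146.7500; (r_i+r_j)·cross = 10.5·146.7500 = 1540.8750
Σcross = 831.2500 → A = |Σcross|/2 = 415.6250 mm²
Σ(r_i+r_j)·cross = 29280.0000 → first moment M = |Σ|/6 = 4880.0000
R_c = M/A = 4880.0000/415.6250 = 11.7414 mm
θ = 327° = 5.707227 rad
V = θ·R_c·A = 5.707227·11.7414·415.6250 = 27851.266 mm³

Volume = 27851.266 mm³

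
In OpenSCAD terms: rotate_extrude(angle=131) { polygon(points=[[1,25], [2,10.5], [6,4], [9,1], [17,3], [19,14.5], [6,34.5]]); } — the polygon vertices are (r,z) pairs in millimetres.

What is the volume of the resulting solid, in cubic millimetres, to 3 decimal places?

Volume = 8038.345 mm³

Profile (r,z), 7 vertices: (1,25) (2,10.5) (6,4) (9,1) (17,3) (19,14.5) (6,34.5)
edge 0: (1,25)→(2,10.5)  cross = 1·10.5 − 2·25 = -39.5000; (r_i+r_j)·cross = 3·-39.5000 = -118.5000
edge 1: (2,10.5)→(6,4)  cross = 2·4 − 6·10.5 = -55.0000; (r_i+r_j)·cross = 8·-55.0000 = -440.0000
edge 2: (6,4)→(9,1)  cross = 6·1 − 9·4 = -30.0000; (r_i+r_j)·cross = 15·-30.0000 = -450.0000
edge 3: (9,1)→(17,3)  cross = 9·3 − 17·1 = 10.0000; (r_i+r_j)·cross = 26·10.0000 = 260.0000
edge 4: (17,3)→(19,14.5)  cross = 17·14.5 − 19·3 = 189.5000; (r_i+r_j)·cross = 36·189.5000 = 6822.0000
edge 5: (19,14.5)→(6,34.5)  cross = 19·34.5 − 6·14.5 = 568.5000; (r_i+r_j)·cross = 25·568.5000 = 14212.5000
edge 6: (6,34.5)→(1,25)  cross = 6·25 − 1·34.5 = 115.5000; (r_i+r_j)·cross = 7·115.5000 = 808.5000
Σcross = 759.0000 → A = |Σcross|/2 = 379.5000 mm²
Σ(r_i+r_j)·cross = 21094.5000 → first moment M = |Σ|/6 = 3515.7500
R_c = M/A = 3515.7500/379.5000 = 9.2642 mm
θ = 131° = 2.286381 rad
V = θ·R_c·A = 2.286381·9.2642·379.5000 = 8038.345 mm³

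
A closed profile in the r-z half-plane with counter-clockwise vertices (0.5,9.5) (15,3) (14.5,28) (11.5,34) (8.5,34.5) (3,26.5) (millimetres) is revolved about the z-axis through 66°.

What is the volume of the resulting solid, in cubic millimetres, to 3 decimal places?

Profile (r,z), 6 vertices: (0.5,9.5) (15,3) (14.5,28) (11.5,34) (8.5,34.5) (3,26.5)
edge 0: (0.5,9.5)→(15,3)  cross = 0.5·3 − 15·9.5 = -141.0000; (r_i+r_j)·cross = 15.5·-141.0000 = -2185.5000
edge 1: (15,3)→(14.5,28)  cross = 15·28 − 14.5·3 = 376.5000; (r_i+r_j)·cross = 29.5·376.5000 = 11106.7500
edge 2: (14.5,28)→(11.5,34)  cross = 14.5·34 − 11.5·28 = 171.0000; (r_i+r_j)·cross = 26·171.0000 = 4446.0000
edge 3: (11.5,34)→(8.5,34.5)  cross = 11.5·34.5 − 8.5·34 = 107.7500; (r_i+r_j)·cross = 20·107.7500 = 2155.0000
edge 4: (8.5,34.5)→(3,26.5)  cross = 8.5·26.5 − 3·34.5 = 121.7500; (r_i+r_j)·cross = 11.5·121.7500 = 1400.1250
edge 5: (3,26.5)→(0.5,9.5)  cross = 3·9.5 − 0.5·26.5 = 15.2500; (r_i+r_j)·cross = 3.5·15.2500 = 53.3750
Σcross = 651.2500 → A = |Σcross|/2 = 325.6250 mm²
Σ(r_i+r_j)·cross = 16975.7500 → first moment M = |Σ|/6 = 2829.2917
R_c = M/A = 2829.2917/325.6250 = 8.6888 mm
θ = 66° = 1.151917 rad
V = θ·R_c·A = 1.151917·8.6888·325.6250 = 3259.110 mm³

Volume = 3259.110 mm³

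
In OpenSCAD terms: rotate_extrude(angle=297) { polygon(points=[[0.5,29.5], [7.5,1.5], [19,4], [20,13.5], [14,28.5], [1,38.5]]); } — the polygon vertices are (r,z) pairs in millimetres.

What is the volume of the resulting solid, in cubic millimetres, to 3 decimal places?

Profile (r,z), 6 vertices: (0.5,29.5) (7.5,1.5) (19,4) (20,13.5) (14,28.5) (1,38.5)
edge 0: (0.5,29.5)→(7.5,1.5)  cross = 0.5·1.5 − 7.5·29.5 = -220.5000; (r_i+r_j)·cross = 8·-220.5000 = -1764.0000
edge 1: (7.5,1.5)→(19,4)  cross = 7.5·4 − 19·1.5 = 1.5000; (r_i+r_j)·cross = 26.5·1.5000 = 39.7500
edge 2: (19,4)→(20,13.5)  cross = 19·13.5 − 20·4 = 176.5000; (r_i+r_j)·cross = 39·176.5000 = 6883.5000
edge 3: (20,13.5)→(14,28.5)  cross = 20·28.5 − 14·13.5 = 381.0000; (r_i+r_j)·cross = 34·381.0000 = 12954.0000
edge 4: (14,28.5)→(1,38.5)  cross = 14·38.5 − 1·28.5 = 510.5000; (r_i+r_j)·cross = 15·510.5000 = 7657.5000
edge 5: (1,38.5)→(0.5,29.5)  cross = 1·29.5 − 0.5·38.5 = 10.2500; (r_i+r_j)·cross = 1.5·10.2500 = 15.3750
Σcross = 859.2500 → A = |Σcross|/2 = 429.6250 mm²
Σ(r_i+r_j)·cross = 25786.1250 → first moment M = |Σ|/6 = 4297.6875
R_c = M/A = 4297.6875/429.6250 = 10.0033 mm
θ = 297° = 5.183628 rad
V = θ·R_c·A = 5.183628·10.0033·429.6250 = 22277.613 mm³

Volume = 22277.613 mm³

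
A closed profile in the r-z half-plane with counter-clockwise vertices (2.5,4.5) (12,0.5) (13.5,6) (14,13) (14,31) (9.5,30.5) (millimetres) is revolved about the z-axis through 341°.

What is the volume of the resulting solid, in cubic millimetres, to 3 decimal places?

Volume = 13076.597 mm³

Profile (r,z), 6 vertices: (2.5,4.5) (12,0.5) (13.5,6) (14,13) (14,31) (9.5,30.5)
edge 0: (2.5,4.5)→(12,0.5)  cross = 2.5·0.5 − 12·4.5 = -52.7500; (r_i+r_j)·cross = 14.5·-52.7500 = -764.8750
edge 1: (12,0.5)→(13.5,6)  cross = 12·6 − 13.5·0.5 = 65.2500; (r_i+r_j)·cross = 25.5·65.2500 = 1663.8750
edge 2: (13.5,6)→(14,13)  cross = 13.5·13 − 14·6 = 91.5000; (r_i+r_j)·cross = 27.5·91.5000 = 2516.2500
edge 3: (14,13)→(14,31)  cross = 14·31 − 14·13 = 252.0000; (r_i+r_j)·cross = 28·252.0000 = 7056.0000
edge 4: (14,31)→(9.5,30.5)  cross = 14·30.5 − 9.5·31 = 132.5000; (r_i+r_j)·cross = 23.5·132.5000 = 3113.7500
edge 5: (9.5,30.5)→(2.5,4.5)  cross = 9.5·4.5 − 2.5·30.5 = -33.5000; (r_i+r_j)·cross = 12·-33.5000 = -402.0000
Σcross = 455.0000 → A = |Σcross|/2 = 227.5000 mm²
Σ(r_i+r_j)·cross = 13183.0000 → first moment M = |Σ|/6 = 2197.1667
R_c = M/A = 2197.1667/227.5000 = 9.6579 mm
θ = 341° = 5.951573 rad
V = θ·R_c·A = 5.951573·9.6579·227.5000 = 13076.597 mm³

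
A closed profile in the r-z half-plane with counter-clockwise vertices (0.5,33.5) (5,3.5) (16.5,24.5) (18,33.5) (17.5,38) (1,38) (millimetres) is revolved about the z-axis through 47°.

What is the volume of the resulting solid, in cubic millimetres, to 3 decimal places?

Volume = 2656.044 mm³

Profile (r,z), 6 vertices: (0.5,33.5) (5,3.5) (16.5,24.5) (18,33.5) (17.5,38) (1,38)
edge 0: (0.5,33.5)→(5,3.5)  cross = 0.5·3.5 − 5·33.5 = -165.7500; (r_i+r_j)·cross = 5.5·-165.7500 = -911.6250
edge 1: (5,3.5)→(16.5,24.5)  cross = 5·24.5 − 16.5·3.5 = 64.7500; (r_i+r_j)·cross = 21.5·64.7500 = 1392.1250
edge 2: (16.5,24.5)→(18,33.5)  cross = 16.5·33.5 − 18·24.5 = 111.7500; (r_i+r_j)·cross = 34.5·111.7500 = 3855.3750
edge 3: (18,33.5)→(17.5,38)  cross = 18·38 − 17.5·33.5 = 97.7500; (r_i+r_j)·cross = 35.5·97.7500 = 3470.1250
edge 4: (17.5,38)→(1,38)  cross = 17.5·38 − 1·38 = 627.0000; (r_i+r_j)·cross = 18.5·627.0000 = 11599.5000
edge 5: (1,38)→(0.5,33.5)  cross = 1·33.5 − 0.5·38 = 14.5000; (r_i+r_j)·cross = 1.5·14.5000 = 21.7500
Σcross = 750.0000 → A = |Σcross|/2 = 375.0000 mm²
Σ(r_i+r_j)·cross = 19427.2500 → first moment M = |Σ|/6 = 3237.8750
R_c = M/A = 3237.8750/375.0000 = 8.6343 mm
θ = 47° = 0.820305 rad
V = θ·R_c·A = 0.820305·8.6343·375.0000 = 2656.044 mm³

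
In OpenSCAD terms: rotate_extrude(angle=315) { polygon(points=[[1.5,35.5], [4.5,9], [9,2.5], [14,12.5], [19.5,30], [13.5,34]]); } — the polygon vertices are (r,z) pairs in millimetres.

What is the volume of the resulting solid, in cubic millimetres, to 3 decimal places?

Volume = 19064.035 mm³

Profile (r,z), 6 vertices: (1.5,35.5) (4.5,9) (9,2.5) (14,12.5) (19.5,30) (13.5,34)
edge 0: (1.5,35.5)→(4.5,9)  cross = 1.5·9 − 4.5·35.5 = -146.2500; (r_i+r_j)·cross = 6·-146.2500 = -877.5000
edge 1: (4.5,9)→(9,2.5)  cross = 4.5·2.5 − 9·9 = -69.7500; (r_i+r_j)·cross = 13.5·-69.7500 = -941.6250
edge 2: (9,2.5)→(14,12.5)  cross = 9·12.5 − 14·2.5 = 77.5000; (r_i+r_j)·cross = 23·77.5000 = 1782.5000
edge 3: (14,12.5)→(19.5,30)  cross = 14·30 − 19.5·12.5 = 176.2500; (r_i+r_j)·cross = 33.5·176.2500 = 5904.3750
edge 4: (19.5,30)→(13.5,34)  cross = 19.5·34 − 13.5·30 = 258.0000; (r_i+r_j)·cross = 33·258.0000 = 8514.0000
edge 5: (13.5,34)→(1.5,35.5)  cross = 13.5·35.5 − 1.5·34 = 428.2500; (r_i+r_j)·cross = 15·428.2500 = 6423.7500
Σcross = 724.0000 → A = |Σcross|/2 = 362.0000 mm²
Σ(r_i+r_j)·cross = 20805.5000 → first moment M = |Σ|/6 = 3467.5833
R_c = M/A = 3467.5833/362.0000 = 9.5790 mm
θ = 315° = 5.497787 rad
V = θ·R_c·A = 5.497787·9.5790·362.0000 = 19064.035 mm³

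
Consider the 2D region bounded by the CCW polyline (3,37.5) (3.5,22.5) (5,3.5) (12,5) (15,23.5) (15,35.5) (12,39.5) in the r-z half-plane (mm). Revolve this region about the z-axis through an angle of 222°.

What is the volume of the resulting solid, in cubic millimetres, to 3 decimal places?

Volume = 12206.056 mm³

Profile (r,z), 7 vertices: (3,37.5) (3.5,22.5) (5,3.5) (12,5) (15,23.5) (15,35.5) (12,39.5)
edge 0: (3,37.5)→(3.5,22.5)  cross = 3·22.5 − 3.5·37.5 = -63.7500; (r_i+r_j)·cross = 6.5·-63.7500 = -414.3750
edge 1: (3.5,22.5)→(5,3.5)  cross = 3.5·3.5 − 5·22.5 = -100.2500; (r_i+r_j)·cross = 8.5·-100.2500 = -852.1250
edge 2: (5,3.5)→(12,5)  cross = 5·5 − 12·3.5 = -17.0000; (r_i+r_j)·cross = 17·-17.0000 = -289.0000
edge 3: (12,5)→(15,23.5)  cross = 12·23.5 − 15·5 = 207.0000; (r_i+r_j)·cross = 27·207.0000 = 5589.0000
edge 4: (15,23.5)→(15,35.5)  cross = 15·35.5 − 15·23.5 = 180.0000; (r_i+r_j)·cross = 30·180.0000 = 5400.0000
edge 5: (15,35.5)→(12,39.5)  cross = 15·39.5 − 12·35.5 = 166.5000; (r_i+r_j)·cross = 27·166.5000 = 4495.5000
edge 6: (12,39.5)→(3,37.5)  cross = 12·37.5 − 3·39.5 = 331.5000; (r_i+r_j)·cross = 15·331.5000 = 4972.5000
Σcross = 704.0000 → A = |Σcross|/2 = 352.0000 mm²
Σ(r_i+r_j)·cross = 18901.5000 → first moment M = |Σ|/6 = 3150.2500
R_c = M/A = 3150.2500/352.0000 = 8.9496 mm
θ = 222° = 3.874631 rad
V = θ·R_c·A = 3.874631·8.9496·352.0000 = 12206.056 mm³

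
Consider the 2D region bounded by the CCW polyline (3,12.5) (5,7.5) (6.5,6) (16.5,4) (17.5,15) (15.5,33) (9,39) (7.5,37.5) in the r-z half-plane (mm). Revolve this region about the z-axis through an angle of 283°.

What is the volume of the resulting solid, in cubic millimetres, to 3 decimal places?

Profile (r,z), 8 vertices: (3,12.5) (5,7.5) (6.5,6) (16.5,4) (17.5,15) (15.5,33) (9,39) (7.5,37.5)
edge 0: (3,12.5)→(5,7.5)  cross = 3·7.5 − 5·12.5 = -40.0000; (r_i+r_j)·cross = 8·-40.0000 = -320.0000
edge 1: (5,7.5)→(6.5,6)  cross = 5·6 − 6.5·7.5 = -18.7500; (r_i+r_j)·cross = 11.5·-18.7500 = -215.6250
edge 2: (6.5,6)→(16.5,4)  cross = 6.5·4 − 16.5·6 = -73.0000; (r_i+r_j)·cross = 23·-73.0000 = -1679.0000
edge 3: (16.5,4)→(17.5,15)  cross = 16.5·15 − 17.5·4 = 177.5000; (r_i+r_j)·cross = 34·177.5000 = 6035.0000
edge 4: (17.5,15)→(15.5,33)  cross = 17.5·33 − 15.5·15 = 345.0000; (r_i+r_j)·cross = 33·345.0000 = 11385.0000
edge 5: (15.5,33)→(9,39)  cross = 15.5·39 − 9·33 = 307.5000; (r_i+r_j)·cross = 24.5·307.5000 = 7533.7500
edge 6: (9,39)→(7.5,37.5)  cross = 9·37.5 − 7.5·39 = 45.0000; (r_i+r_j)·cross = 16.5·45.0000 = 742.5000
edge 7: (7.5,37.5)→(3,12.5)  cross = 7.5·12.5 − 3·37.5 = -18.7500; (r_i+r_j)·cross = 10.5·-18.7500 = -196.8750
Σcross = 724.5000 → A = |Σcross|/2 = 362.2500 mm²
Σ(r_i+r_j)·cross = 23284.7500 → first moment M = |Σ|/6 = 3880.7917
R_c = M/A = 3880.7917/362.2500 = 10.7130 mm
θ = 283° = 4.939282 rad
V = θ·R_c·A = 4.939282·10.7130·362.2500 = 19168.324 mm³

Volume = 19168.324 mm³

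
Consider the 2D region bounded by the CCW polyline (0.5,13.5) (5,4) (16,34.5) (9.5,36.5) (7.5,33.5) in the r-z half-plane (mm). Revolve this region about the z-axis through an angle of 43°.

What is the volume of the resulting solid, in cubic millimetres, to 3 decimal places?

Profile (r,z), 5 vertices: (0.5,13.5) (5,4) (16,34.5) (9.5,36.5) (7.5,33.5)
edge 0: (0.5,13.5)→(5,4)  cross = 0.5·4 − 5·13.5 = -65.5000; (r_i+r_j)·cross = 5.5·-65.5000 = -360.2500
edge 1: (5,4)→(16,34.5)  cross = 5·34.5 − 16·4 = 108.5000; (r_i+r_j)·cross = 21·108.5000 = 2278.5000
edge 2: (16,34.5)→(9.5,36.5)  cross = 16·36.5 − 9.5·34.5 = 256.2500; (r_i+r_j)·cross = 25.5·256.2500 = 6534.3750
edge 3: (9.5,36.5)→(7.5,33.5)  cross = 9.5·33.5 − 7.5·36.5 = 44.5000; (r_i+r_j)·cross = 17·44.5000 = 756.5000
edge 4: (7.5,33.5)→(0.5,13.5)  cross = 7.5·13.5 − 0.5·33.5 = 84.5000; (r_i+r_j)·cross = 8·84.5000 = 676.0000
Σcross = 428.2500 → A = |Σcross|/2 = 214.1250 mm²
Σ(r_i+r_j)·cross = 9885.1250 → first moment M = |Σ|/6 = 1647.5208
R_c = M/A = 1647.5208/214.1250 = 7.6942 mm
θ = 43° = 0.750492 rad
V = θ·R_c·A = 0.750492·7.6942·214.1250 = 1236.451 mm³

Volume = 1236.451 mm³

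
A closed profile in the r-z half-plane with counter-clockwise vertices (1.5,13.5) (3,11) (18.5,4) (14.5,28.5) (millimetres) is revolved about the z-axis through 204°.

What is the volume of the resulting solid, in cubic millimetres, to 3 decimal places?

Volume = 8134.491 mm³

Profile (r,z), 4 vertices: (1.5,13.5) (3,11) (18.5,4) (14.5,28.5)
edge 0: (1.5,13.5)→(3,11)  cross = 1.5·11 − 3·13.5 = -24.0000; (r_i+r_j)·cross = 4.5·-24.0000 = -108.0000
edge 1: (3,11)→(18.5,4)  cross = 3·4 − 18.5·11 = -191.5000; (r_i+r_j)·cross = 21.5·-191.5000 = -4117.2500
edge 2: (18.5,4)→(14.5,28.5)  cross = 18.5·28.5 − 14.5·4 = 469.2500; (r_i+r_j)·cross = 33·469.2500 = 15485.2500
edge 3: (14.5,28.5)→(1.5,13.5)  cross = 14.5·13.5 − 1.5·28.5 = 153.0000; (r_i+r_j)·cross = 16·153.0000 = 2448.0000
Σcross = 406.7500 → A = |Σcross|/2 = 203.3750 mm²
Σ(r_i+r_j)·cross = 13708.0000 → first moment M = |Σ|/6 = 2284.6667
R_c = M/A = 2284.6667/203.3750 = 11.2338 mm
θ = 204° = 3.560472 rad
V = θ·R_c·A = 3.560472·11.2338·203.3750 = 8134.491 mm³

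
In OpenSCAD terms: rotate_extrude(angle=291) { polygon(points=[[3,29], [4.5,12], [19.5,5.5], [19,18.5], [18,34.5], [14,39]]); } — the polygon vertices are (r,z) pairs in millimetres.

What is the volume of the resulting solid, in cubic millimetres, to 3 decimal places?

Volume = 23691.731 mm³

Profile (r,z), 6 vertices: (3,29) (4.5,12) (19.5,5.5) (19,18.5) (18,34.5) (14,39)
edge 0: (3,29)→(4.5,12)  cross = 3·12 − 4.5·29 = -94.5000; (r_i+r_j)·cross = 7.5·-94.5000 = -708.7500
edge 1: (4.5,12)→(19.5,5.5)  cross = 4.5·5.5 − 19.5·12 = -209.2500; (r_i+r_j)·cross = 24·-209.2500 = -5022.0000
edge 2: (19.5,5.5)→(19,18.5)  cross = 19.5·18.5 − 19·5.5 = 256.2500; (r_i+r_j)·cross = 38.5·256.2500 = 9865.6250
edge 3: (19,18.5)→(18,34.5)  cross = 19·34.5 − 18·18.5 = 322.5000; (r_i+r_j)·cross = 37·322.5000 = 11932.5000
edge 4: (18,34.5)→(14,39)  cross = 18·39 − 14·34.5 = 219.0000; (r_i+r_j)·cross = 32·219.0000 = 7008.0000
edge 5: (14,39)→(3,29)  cross = 14·29 − 3·39 = 289.0000; (r_i+r_j)·cross = 17·289.0000 = 4913.0000
Σcross = 783.0000 → A = |Σcross|/2 = 391.5000 mm²
Σ(r_i+r_j)·cross = 27988.3750 → first moment M = |Σ|/6 = 4664.7292
R_c = M/A = 4664.7292/391.5000 = 11.9150 mm
θ = 291° = 5.078908 rad
V = θ·R_c·A = 5.078908·11.9150·391.5000 = 23691.731 mm³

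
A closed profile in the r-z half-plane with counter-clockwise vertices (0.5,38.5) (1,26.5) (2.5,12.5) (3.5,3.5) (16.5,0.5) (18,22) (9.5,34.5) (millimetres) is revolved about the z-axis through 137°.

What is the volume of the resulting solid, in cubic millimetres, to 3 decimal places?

Volume = 10151.021 mm³

Profile (r,z), 7 vertices: (0.5,38.5) (1,26.5) (2.5,12.5) (3.5,3.5) (16.5,0.5) (18,22) (9.5,34.5)
edge 0: (0.5,38.5)→(1,26.5)  cross = 0.5·26.5 − 1·38.5 = -25.2500; (r_i+r_j)·cross = 1.5·-25.2500 = -37.8750
edge 1: (1,26.5)→(2.5,12.5)  cross = 1·12.5 − 2.5·26.5 = -53.7500; (r_i+r_j)·cross = 3.5·-53.7500 = -188.1250
edge 2: (2.5,12.5)→(3.5,3.5)  cross = 2.5·3.5 − 3.5·12.5 = -35.0000; (r_i+r_j)·cross = 6·-35.0000 = -210.0000
edge 3: (3.5,3.5)→(16.5,0.5)  cross = 3.5·0.5 − 16.5·3.5 = -56.0000; (r_i+r_j)·cross = 20·-56.0000 = -1120.0000
edge 4: (16.5,0.5)→(18,22)  cross = 16.5·22 − 18·0.5 = 354.0000; (r_i+r_j)·cross = 34.5·354.0000 = 12213.0000
edge 5: (18,22)→(9.5,34.5)  cross = 18·34.5 − 9.5·22 = 412.0000; (r_i+r_j)·cross = 27.5·412.0000 = 11330.0000
edge 6: (9.5,34.5)→(0.5,38.5)  cross = 9.5·38.5 − 0.5·34.5 = 348.5000; (r_i+r_j)·cross = 10·348.5000 = 3485.0000
Σcross = 944.5000 → A = |Σcross|/2 = 472.2500 mm²
Σ(r_i+r_j)·cross = 25472.0000 → first moment M = |Σ|/6 = 4245.3333
R_c = M/A = 4245.3333/472.2500 = 8.9896 mm
θ = 137° = 2.391101 rad
V = θ·R_c·A = 2.391101·8.9896·472.2500 = 10151.021 mm³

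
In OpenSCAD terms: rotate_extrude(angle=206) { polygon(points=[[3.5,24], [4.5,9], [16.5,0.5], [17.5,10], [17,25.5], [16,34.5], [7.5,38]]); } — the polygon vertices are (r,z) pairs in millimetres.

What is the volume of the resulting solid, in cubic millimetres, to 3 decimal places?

Volume = 15444.996 mm³

Profile (r,z), 7 vertices: (3.5,24) (4.5,9) (16.5,0.5) (17.5,10) (17,25.5) (16,34.5) (7.5,38)
edge 0: (3.5,24)→(4.5,9)  cross = 3.5·9 − 4.5·24 = -76.5000; (r_i+r_j)·cross = 8·-76.5000 = -612.0000
edge 1: (4.5,9)→(16.5,0.5)  cross = 4.5·0.5 − 16.5·9 = -146.2500; (r_i+r_j)·cross = 21·-146.2500 = -3071.2500
edge 2: (16.5,0.5)→(17.5,10)  cross = 16.5·10 − 17.5·0.5 = 156.2500; (r_i+r_j)·cross = 34·156.2500 = 5312.5000
edge 3: (17.5,10)→(17,25.5)  cross = 17.5·25.5 − 17·10 = 276.2500; (r_i+r_j)·cross = 34.5·276.2500 = 9530.6250
edge 4: (17,25.5)→(16,34.5)  cross = 17·34.5 − 16·25.5 = 178.5000; (r_i+r_j)·cross = 33·178.5000 = 5890.5000
edge 5: (16,34.5)→(7.5,38)  cross = 16·38 − 7.5·34.5 = 349.2500; (r_i+r_j)·cross = 23.5·349.2500 = 8207.3750
edge 6: (7.5,38)→(3.5,24)  cross = 7.5·24 − 3.5·38 = 47.0000; (r_i+r_j)·cross = 11·47.0000 = 517.0000
Σcross = 784.5000 → A = |Σcross|/2 = 392.2500 mm²
Σ(r_i+r_j)·cross = 25774.7500 → first moment M = |Σ|/6 = 4295.7917
R_c = M/A = 4295.7917/392.2500 = 10.9517 mm
θ = 206° = 3.595378 rad
V = θ·R_c·A = 3.595378·10.9517·392.2500 = 15444.996 mm³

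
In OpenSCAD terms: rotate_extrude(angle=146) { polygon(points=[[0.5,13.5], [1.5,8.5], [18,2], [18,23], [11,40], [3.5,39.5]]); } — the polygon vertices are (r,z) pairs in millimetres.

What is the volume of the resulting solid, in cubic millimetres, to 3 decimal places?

Volume = 12135.392 mm³

Profile (r,z), 6 vertices: (0.5,13.5) (1.5,8.5) (18,2) (18,23) (11,40) (3.5,39.5)
edge 0: (0.5,13.5)→(1.5,8.5)  cross = 0.5·8.5 − 1.5·13.5 = -16.0000; (r_i+r_j)·cross = 2·-16.0000 = -32.0000
edge 1: (1.5,8.5)→(18,2)  cross = 1.5·2 − 18·8.5 = -150.0000; (r_i+r_j)·cross = 19.5·-150.0000 = -2925.0000
edge 2: (18,2)→(18,23)  cross = 18·23 − 18·2 = 378.0000; (r_i+r_j)·cross = 36·378.0000 = 13608.0000
edge 3: (18,23)→(11,40)  cross = 18·40 − 11·23 = 467.0000; (r_i+r_j)·cross = 29·467.0000 = 13543.0000
edge 4: (11,40)→(3.5,39.5)  cross = 11·39.5 − 3.5·40 = 294.5000; (r_i+r_j)·cross = 14.5·294.5000 = 4270.2500
edge 5: (3.5,39.5)→(0.5,13.5)  cross = 3.5·13.5 − 0.5·39.5 = 27.5000; (r_i+r_j)·cross = 4·27.5000 = 110.0000
Σcross = 1001.0000 → A = |Σcross|/2 = 500.5000 mm²
Σ(r_i+r_j)·cross = 28574.2500 → first moment M = |Σ|/6 = 4762.3750
R_c = M/A = 4762.3750/500.5000 = 9.5152 mm
θ = 146° = 2.548181 rad
V = θ·R_c·A = 2.548181·9.5152·500.5000 = 12135.392 mm³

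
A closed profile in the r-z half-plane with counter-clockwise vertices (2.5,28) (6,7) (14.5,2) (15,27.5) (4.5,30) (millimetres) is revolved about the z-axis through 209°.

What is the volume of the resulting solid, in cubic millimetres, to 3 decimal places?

Profile (r,z), 5 vertices: (2.5,28) (6,7) (14.5,2) (15,27.5) (4.5,30)
edge 0: (2.5,28)→(6,7)  cross = 2.5·7 − 6·28 = -150.5000; (r_i+r_j)·cross = 8.5·-150.5000 = -1279.2500
edge 1: (6,7)→(14.5,2)  cross = 6·2 − 14.5·7 = -89.5000; (r_i+r_j)·cross = 20.5·-89.5000 = -1834.7500
edge 2: (14.5,2)→(15,27.5)  cross = 14.5·27.5 − 15·2 = 368.7500; (r_i+r_j)·cross = 29.5·368.7500 = 10878.1250
edge 3: (15,27.5)→(4.5,30)  cross = 15·30 − 4.5·27.5 = 326.2500; (r_i+r_j)·cross = 19.5·326.2500 = 6361.8750
edge 4: (4.5,30)→(2.5,28)  cross = 4.5·28 − 2.5·30 = 51.0000; (r_i+r_j)·cross = 7·51.0000 = 357.0000
Σcross = 506.0000 → A = |Σcross|/2 = 253.0000 mm²
Σ(r_i+r_j)·cross = 14483.0000 → first moment M = |Σ|/6 = 2413.8333
R_c = M/A = 2413.8333/253.0000 = 9.5408 mm
θ = 209° = 3.647738 rad
V = θ·R_c·A = 3.647738·9.5408·253.0000 = 8805.032 mm³

Volume = 8805.032 mm³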